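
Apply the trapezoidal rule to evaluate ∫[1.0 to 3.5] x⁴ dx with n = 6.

f(x) = x⁴
a = 1.0, b = 3.5, n = 6
h = (b - a)/n = 0.416667

Trapezoidal rule: (h/2)[f(x₀) + 2f(x₁) + 2f(x₂) + ... + f(xₙ)]

x_0 = 1.0000, f(x_0) = 1.000000, coefficient = 1
x_1 = 1.4167, f(x_1) = 4.027826, coefficient = 2
x_2 = 1.8333, f(x_2) = 11.297068, coefficient = 2
x_3 = 2.2500, f(x_3) = 25.628906, coefficient = 2
x_4 = 2.6667, f(x_4) = 50.567901, coefficient = 2
x_5 = 3.0833, f(x_5) = 90.381993, coefficient = 2
x_6 = 3.5000, f(x_6) = 150.062500, coefficient = 1

I ≈ (0.416667/2) × 514.869888 = 107.264560
Exact value: 104.843750
Error: 2.420810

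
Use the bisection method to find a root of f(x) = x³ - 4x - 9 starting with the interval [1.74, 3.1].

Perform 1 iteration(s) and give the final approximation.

f(x) = x³ - 4x - 9
Initial interval: [1.74, 3.1]

Iteration 1:
  c_1 = (1.740000 + 3.100000)/2 = 2.420000
  f(c_1) = f(2.420000) = -4.507512
  f(a) × f(c) ≥ 0, new interval: [2.420000, 3.100000]

After 1 iteration(s), the approximation is c_1 = 2.420000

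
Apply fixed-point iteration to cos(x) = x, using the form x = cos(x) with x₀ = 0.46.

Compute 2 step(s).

Equation: cos(x) = x
Fixed-point form: x = cos(x)
x₀ = 0.46

x_1 = g(0.460000) = 0.896052
x_2 = g(0.896052) = 0.624697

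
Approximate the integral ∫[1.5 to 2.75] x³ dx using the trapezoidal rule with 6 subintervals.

f(x) = x³
a = 1.5, b = 2.75, n = 6
h = (b - a)/n = 0.208333

Trapezoidal rule: (h/2)[f(x₀) + 2f(x₁) + 2f(x₂) + ... + f(xₙ)]

x_0 = 1.5000, f(x_0) = 3.375000, coefficient = 1
x_1 = 1.7083, f(x_1) = 4.985605, coefficient = 2
x_2 = 1.9167, f(x_2) = 7.041088, coefficient = 2
x_3 = 2.1250, f(x_3) = 9.595703, coefficient = 2
x_4 = 2.3333, f(x_4) = 12.703704, coefficient = 2
x_5 = 2.5417, f(x_5) = 16.419343, coefficient = 2
x_6 = 2.7500, f(x_6) = 20.796875, coefficient = 1

I ≈ (0.208333/2) × 125.662760 = 13.089871
Exact value: 13.032227
Error: 0.057644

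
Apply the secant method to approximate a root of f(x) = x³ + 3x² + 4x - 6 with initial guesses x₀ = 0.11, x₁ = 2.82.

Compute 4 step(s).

f(x) = x³ + 3x² + 4x - 6
x₀ = 0.11, x₁ = 2.82

Secant formula: x_{n+1} = x_n - f(x_n)(x_n - x_{n-1})/(f(x_n) - f(x_{n-1}))

Iteration 1:
  f(0.110000) = -5.522369
  f(2.820000) = 51.562968
  x_2 = 2.820000 - 51.562968×(2.820000 - 0.110000)/(51.562968 - (-5.522369))
       = 0.372162
Iteration 2:
  f(2.820000) = 51.562968
  f(0.372162) = -4.044291
  x_3 = 0.372162 - (-4.044291)×(0.372162 - 2.820000)/(-4.044291 - 51.562968)
       = 0.550192
Iteration 3:
  f(0.372162) = -4.044291
  f(0.550192) = -2.724546
  x_4 = 0.550192 - (-2.724546)×(0.550192 - 0.372162)/(-2.724546 - (-4.044291))
       = 0.917727
Iteration 4:
  f(0.550192) = -2.724546
  f(0.917727) = 0.970502
  x_5 = 0.917727 - 0.970502×(0.917727 - 0.550192)/(0.970502 - (-2.724546))
       = 0.821194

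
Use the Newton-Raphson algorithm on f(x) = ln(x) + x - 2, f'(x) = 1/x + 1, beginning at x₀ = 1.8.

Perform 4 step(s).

f(x) = ln(x) + x - 2
f'(x) = 1/x + 1
x₀ = 1.8

Newton-Raphson formula: x_{n+1} = x_n - f(x_n)/f'(x_n)

Iteration 1:
  f(1.800000) = 0.387787
  f'(1.800000) = 1.555556
  x_1 = 1.800000 - 0.387787/1.555556 = 1.550709
Iteration 2:
  f(1.550709) = -0.010579
  f'(1.550709) = 1.644866
  x_2 = 1.550709 - (-0.010579)/1.644866 = 1.557140
Iteration 3:
  f(1.557140) = -0.000009
  f'(1.557140) = 1.642203
  x_3 = 1.557140 - (-0.000009)/1.642203 = 1.557146
Iteration 4:
  f(1.557146) = 0.000000
  f'(1.557146) = 1.642201
  x_4 = 1.557146 - 0.000000/1.642201 = 1.557146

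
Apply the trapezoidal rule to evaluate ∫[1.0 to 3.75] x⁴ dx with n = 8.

f(x) = x⁴
a = 1.0, b = 3.75, n = 8
h = (b - a)/n = 0.343750

Trapezoidal rule: (h/2)[f(x₀) + 2f(x₁) + 2f(x₂) + ... + f(xₙ)]

x_0 = 1.0000, f(x_0) = 1.000000, coefficient = 1
x_1 = 1.3438, f(x_1) = 3.260423, coefficient = 2
x_2 = 1.6875, f(x_2) = 8.109146, coefficient = 2
x_3 = 2.0312, f(x_3) = 17.023683, coefficient = 2
x_4 = 2.3750, f(x_4) = 31.816650, coefficient = 2
x_5 = 2.7188, f(x_5) = 54.635774, coefficient = 2
x_6 = 3.0625, f(x_6) = 87.963882, coefficient = 2
x_7 = 3.4062, f(x_7) = 134.618913, coefficient = 2
x_8 = 3.7500, f(x_8) = 197.753906, coefficient = 1

I ≈ (0.343750/2) × 873.610847 = 150.151864
Exact value: 148.115430
Error: 2.036435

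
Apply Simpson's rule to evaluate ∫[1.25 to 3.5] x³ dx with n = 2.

f(x) = x³
a = 1.25, b = 3.5, n = 2
h = (b - a)/n = 1.125000

Simpson's rule: (h/3)[f(x₀) + 4f(x₁) + 2f(x₂) + ... + f(xₙ)]

x_0 = 1.2500, f(x_0) = 1.953125, coefficient = 1
x_1 = 2.3750, f(x_1) = 13.396484, coefficient = 4
x_2 = 3.5000, f(x_2) = 42.875000, coefficient = 1

I ≈ (1.125000/3) × 98.414062 = 36.905273
Exact value: 36.905273
Error: 0.000000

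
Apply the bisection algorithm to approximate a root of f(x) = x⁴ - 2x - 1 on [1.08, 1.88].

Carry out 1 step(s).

f(x) = x⁴ - 2x - 1
Initial interval: [1.08, 1.88]

Iteration 1:
  c_1 = (1.080000 + 1.880000)/2 = 1.480000
  f(c_1) = f(1.480000) = 0.837852
  f(a) × f(c) < 0, new interval: [1.080000, 1.480000]

After 1 iteration(s), the approximation is c_1 = 1.480000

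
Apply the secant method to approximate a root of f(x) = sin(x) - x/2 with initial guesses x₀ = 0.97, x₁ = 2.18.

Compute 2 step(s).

f(x) = sin(x) - x/2
x₀ = 0.97, x₁ = 2.18

Secant formula: x_{n+1} = x_n - f(x_n)(x_n - x_{n-1})/(f(x_n) - f(x_{n-1}))

Iteration 1:
  f(0.970000) = 0.339886
  f(2.180000) = -0.269896
  x_2 = 2.180000 - (-0.269896)×(2.180000 - 0.970000)/(-0.269896 - 0.339886)
       = 1.644441
Iteration 2:
  f(2.180000) = -0.269896
  f(1.644441) = 0.175069
  x_3 = 1.644441 - 0.175069×(1.644441 - 2.180000)/(0.175069 - (-0.269896))
       = 1.855154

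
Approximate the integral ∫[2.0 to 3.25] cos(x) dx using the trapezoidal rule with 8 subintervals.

f(x) = cos(x)
a = 2.0, b = 3.25, n = 8
h = (b - a)/n = 0.156250

Trapezoidal rule: (h/2)[f(x₀) + 2f(x₁) + 2f(x₂) + ... + f(xₙ)]

x_0 = 2.0000, f(x_0) = -0.416147, coefficient = 1
x_1 = 2.1562, f(x_1) = -0.552578, coefficient = 2
x_2 = 2.3125, f(x_2) = -0.675545, coefficient = 2
x_3 = 2.4688, f(x_3) = -0.782053, coefficient = 2
x_4 = 2.6250, f(x_4) = -0.869507, coefficient = 2
x_5 = 2.7812, f(x_5) = -0.935776, coefficient = 2
x_6 = 2.9375, f(x_6) = -0.979245, coefficient = 2
x_7 = 3.0938, f(x_7) = -0.998856, coefficient = 2
x_8 = 3.2500, f(x_8) = -0.994130, coefficient = 1

I ≈ (0.156250/2) × -12.997397 = -1.015422
Exact value: -1.017493
Error: 0.002071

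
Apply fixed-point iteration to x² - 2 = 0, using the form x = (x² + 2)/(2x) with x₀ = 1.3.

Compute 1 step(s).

Equation: x² - 2 = 0
Fixed-point form: x = (x² + 2)/(2x)
x₀ = 1.3

x_1 = g(1.300000) = 1.419231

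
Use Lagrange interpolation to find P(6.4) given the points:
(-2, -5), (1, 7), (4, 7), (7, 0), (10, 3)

Lagrange interpolation formula:
P(x) = Σ yᵢ × Lᵢ(x)
where Lᵢ(x) = Π_{j≠i} (x - xⱼ)/(xᵢ - xⱼ)

L_0(6.4) = (6.4 - 1)/(-2 - 1) × (6.4 - 4)/(-2 - 4) × (6.4 - 7)/(-2 - 7) × (6.4 - 10)/(-2 - 10) = 0.014400
L_1(6.4) = (6.4 - (-2))/(1 - (-2)) × (6.4 - 4)/(1 - 4) × (6.4 - 7)/(1 - 7) × (6.4 - 10)/(1 - 10) = -0.089600
L_2(6.4) = (6.4 - (-2))/(4 - (-2)) × (6.4 - 1)/(4 - 1) × (6.4 - 7)/(4 - 7) × (6.4 - 10)/(4 - 10) = 0.302400
L_3(6.4) = (6.4 - (-2))/(7 - (-2)) × (6.4 - 1)/(7 - 1) × (6.4 - 4)/(7 - 4) × (6.4 - 10)/(7 - 10) = 0.806400
L_4(6.4) = (6.4 - (-2))/(10 - (-2)) × (6.4 - 1)/(10 - 1) × (6.4 - 4)/(10 - 4) × (6.4 - 7)/(10 - 7) = -0.033600

P(6.4) = (-5)×L_0(6.4) + 7×L_1(6.4) + 7×L_2(6.4) + 0×L_3(6.4) + 3×L_4(6.4)
P(6.4) = 1.316800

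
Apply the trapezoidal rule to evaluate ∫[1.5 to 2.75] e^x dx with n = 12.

f(x) = e^x
a = 1.5, b = 2.75, n = 12
h = (b - a)/n = 0.104167

Trapezoidal rule: (h/2)[f(x₀) + 2f(x₁) + 2f(x₂) + ... + f(xₙ)]

x_0 = 1.5000, f(x_0) = 4.481689, coefficient = 1
x_1 = 1.6042, f(x_1) = 4.973713, coefficient = 2
x_2 = 1.7083, f(x_2) = 5.519754, coefficient = 2
x_3 = 1.8125, f(x_3) = 6.125743, coefficient = 2
x_4 = 1.9167, f(x_4) = 6.798260, coefficient = 2
x_5 = 2.0208, f(x_5) = 7.544609, coefficient = 2
x_6 = 2.1250, f(x_6) = 8.372897, coefficient = 2
x_7 = 2.2292, f(x_7) = 9.292119, coefficient = 2
x_8 = 2.3333, f(x_8) = 10.312259, coefficient = 2
x_9 = 2.4375, f(x_9) = 11.444394, coefficient = 2
x_10 = 2.5417, f(x_10) = 12.700821, coefficient = 2
x_11 = 2.6458, f(x_11) = 14.095186, coefficient = 2
x_12 = 2.7500, f(x_12) = 15.642632, coefficient = 1

I ≈ (0.104167/2) × 214.483833 = 11.171033
Exact value: 11.160943
Error: 0.010090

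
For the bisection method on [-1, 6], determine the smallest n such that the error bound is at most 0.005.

We need (b-a)/2^n ≤ 0.005
(6 - (-1))/2^n ≤ 0.005
7/2^n ≤ 0.005
2^n ≥ 1400
n ≥ log₂(1400) = 10.45
n ≥ 11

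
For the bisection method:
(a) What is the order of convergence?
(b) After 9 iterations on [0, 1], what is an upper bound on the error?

(a) Bisection has linear (order 1) convergence; the error is halved each step.

(b) Error bound = (b-a)/2^n = (1 - 0)/2^{9}
    = 1/2^{9}

(a) 1 (linear); (b) error ≤ 1.95e-03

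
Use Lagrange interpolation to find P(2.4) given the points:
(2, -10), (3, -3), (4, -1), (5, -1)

Lagrange interpolation formula:
P(x) = Σ yᵢ × Lᵢ(x)
where Lᵢ(x) = Π_{j≠i} (x - xⱼ)/(xᵢ - xⱼ)

L_0(2.4) = (2.4 - 3)/(2 - 3) × (2.4 - 4)/(2 - 4) × (2.4 - 5)/(2 - 5) = 0.416000
L_1(2.4) = (2.4 - 2)/(3 - 2) × (2.4 - 4)/(3 - 4) × (2.4 - 5)/(3 - 5) = 0.832000
L_2(2.4) = (2.4 - 2)/(4 - 2) × (2.4 - 3)/(4 - 3) × (2.4 - 5)/(4 - 5) = -0.312000
L_3(2.4) = (2.4 - 2)/(5 - 2) × (2.4 - 3)/(5 - 3) × (2.4 - 4)/(5 - 4) = 0.064000

P(2.4) = (-10)×L_0(2.4) + (-3)×L_1(2.4) + (-1)×L_2(2.4) + (-1)×L_3(2.4)
P(2.4) = -6.408000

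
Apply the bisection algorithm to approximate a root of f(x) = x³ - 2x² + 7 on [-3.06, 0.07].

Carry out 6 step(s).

f(x) = x³ - 2x² + 7
Initial interval: [-3.06, 0.07]

Iteration 1:
  c_1 = (-3.060000 + 0.070000)/2 = -1.495000
  f(c_1) = f(-1.495000) = -0.811412
  f(a) × f(c) ≥ 0, new interval: [-1.495000, 0.070000]
Iteration 2:
  c_2 = (-1.495000 + 0.070000)/2 = -0.712500
  f(c_2) = f(-0.712500) = 5.622982
  f(a) × f(c) < 0, new interval: [-1.495000, -0.712500]
Iteration 3:
  c_3 = (-1.495000 + (-0.712500))/2 = -1.103750
  f(c_3) = f(-1.103750) = 3.218813
  f(a) × f(c) < 0, new interval: [-1.495000, -1.103750]
Iteration 4:
  c_4 = (-1.495000 + (-1.103750))/2 = -1.299375
  f(c_4) = f(-1.299375) = 1.429416
  f(a) × f(c) < 0, new interval: [-1.495000, -1.299375]
Iteration 5:
  c_5 = (-1.495000 + (-1.299375))/2 = -1.397188
  f(c_5) = f(-1.397188) = 0.368238
  f(a) × f(c) < 0, new interval: [-1.495000, -1.397188]
Iteration 6:
  c_6 = (-1.495000 + (-1.397188))/2 = -1.446094
  f(c_6) = f(-1.446094) = -0.206427
  f(a) × f(c) ≥ 0, new interval: [-1.446094, -1.397188]

After 6 iteration(s), the approximation is c_6 = -1.446094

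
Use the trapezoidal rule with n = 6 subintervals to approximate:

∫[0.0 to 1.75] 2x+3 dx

f(x) = 2x+3
a = 0.0, b = 1.75, n = 6
h = (b - a)/n = 0.291667

Trapezoidal rule: (h/2)[f(x₀) + 2f(x₁) + 2f(x₂) + ... + f(xₙ)]

x_0 = 0.0000, f(x_0) = 3.000000, coefficient = 1
x_1 = 0.2917, f(x_1) = 3.583333, coefficient = 2
x_2 = 0.5833, f(x_2) = 4.166667, coefficient = 2
x_3 = 0.8750, f(x_3) = 4.750000, coefficient = 2
x_4 = 1.1667, f(x_4) = 5.333333, coefficient = 2
x_5 = 1.4583, f(x_5) = 5.916667, coefficient = 2
x_6 = 1.7500, f(x_6) = 6.500000, coefficient = 1

I ≈ (0.291667/2) × 57.000000 = 8.312500
Exact value: 8.312500
Error: 0.000000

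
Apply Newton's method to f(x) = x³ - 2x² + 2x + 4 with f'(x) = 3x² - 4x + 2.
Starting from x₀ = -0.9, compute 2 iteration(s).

f(x) = x³ - 2x² + 2x + 4
f'(x) = 3x² - 4x + 2
x₀ = -0.9

Newton-Raphson formula: x_{n+1} = x_n - f(x_n)/f'(x_n)

Iteration 1:
  f(-0.900000) = -0.149000
  f'(-0.900000) = 8.030000
  x_1 = -0.900000 - (-0.149000)/8.030000 = -0.881445
Iteration 2:
  f(-0.881445) = -0.001612
  f'(-0.881445) = 7.856612
  x_2 = -0.881445 - (-0.001612)/7.856612 = -0.881239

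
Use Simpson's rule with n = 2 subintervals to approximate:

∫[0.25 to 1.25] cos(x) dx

f(x) = cos(x)
a = 0.25, b = 1.25, n = 2
h = (b - a)/n = 0.500000

Simpson's rule: (h/3)[f(x₀) + 4f(x₁) + 2f(x₂) + ... + f(xₙ)]

x_0 = 0.2500, f(x_0) = 0.968912, coefficient = 1
x_1 = 0.7500, f(x_1) = 0.731689, coefficient = 4
x_2 = 1.2500, f(x_2) = 0.315322, coefficient = 1

I ≈ (0.500000/3) × 4.210990 = 0.701832
Exact value: 0.701581
Error: 0.000251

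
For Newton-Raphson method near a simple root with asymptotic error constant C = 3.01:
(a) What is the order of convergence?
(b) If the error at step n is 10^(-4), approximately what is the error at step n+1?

(a) Newton-Raphson has quadratic (order 2) convergence near simple roots.
    This means |e_{n+1}| ≈ C|e_n|².

(b) With |e_n| = 10^(-4) and C = 3.01:
    |e_{n+1}| ≈ 3.01 × (10^(-4))² = 3.01 × 10^(-8)

(a) 2 (quadratic); (b) |e_{n+1}| ≈ 3.010e-08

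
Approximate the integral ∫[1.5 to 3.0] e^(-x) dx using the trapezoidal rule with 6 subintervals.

f(x) = e^(-x)
a = 1.5, b = 3.0, n = 6
h = (b - a)/n = 0.250000

Trapezoidal rule: (h/2)[f(x₀) + 2f(x₁) + 2f(x₂) + ... + f(xₙ)]

x_0 = 1.5000, f(x_0) = 0.223130, coefficient = 1
x_1 = 1.7500, f(x_1) = 0.173774, coefficient = 2
x_2 = 2.0000, f(x_2) = 0.135335, coefficient = 2
x_3 = 2.2500, f(x_3) = 0.105399, coefficient = 2
x_4 = 2.5000, f(x_4) = 0.082085, coefficient = 2
x_5 = 2.7500, f(x_5) = 0.063928, coefficient = 2
x_6 = 3.0000, f(x_6) = 0.049787, coefficient = 1

I ≈ (0.250000/2) × 1.393960 = 0.174245
Exact value: 0.173343
Error: 0.000902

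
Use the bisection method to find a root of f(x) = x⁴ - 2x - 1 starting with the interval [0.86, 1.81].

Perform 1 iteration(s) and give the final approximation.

f(x) = x⁴ - 2x - 1
Initial interval: [0.86, 1.81]

Iteration 1:
  c_1 = (0.860000 + 1.810000)/2 = 1.335000
  f(c_1) = f(1.335000) = -0.493674
  f(a) × f(c) ≥ 0, new interval: [1.335000, 1.810000]

After 1 iteration(s), the approximation is c_1 = 1.335000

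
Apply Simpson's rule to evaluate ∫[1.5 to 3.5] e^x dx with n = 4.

f(x) = e^x
a = 1.5, b = 3.5, n = 4
h = (b - a)/n = 0.500000

Simpson's rule: (h/3)[f(x₀) + 4f(x₁) + 2f(x₂) + ... + f(xₙ)]

x_0 = 1.5000, f(x_0) = 4.481689, coefficient = 1
x_1 = 2.0000, f(x_1) = 7.389056, coefficient = 4
x_2 = 2.5000, f(x_2) = 12.182494, coefficient = 2
x_3 = 3.0000, f(x_3) = 20.085537, coefficient = 4
x_4 = 3.5000, f(x_4) = 33.115452, coefficient = 1

I ≈ (0.500000/3) × 171.860501 = 28.643417
Exact value: 28.633763
Error: 0.009654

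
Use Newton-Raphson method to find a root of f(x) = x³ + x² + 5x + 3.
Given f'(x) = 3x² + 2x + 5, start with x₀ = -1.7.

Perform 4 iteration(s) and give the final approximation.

f(x) = x³ + x² + 5x + 3
f'(x) = 3x² + 2x + 5
x₀ = -1.7

Newton-Raphson formula: x_{n+1} = x_n - f(x_n)/f'(x_n)

Iteration 1:
  f(-1.700000) = -7.523000
  f'(-1.700000) = 10.270000
  x_1 = -1.700000 - (-7.523000)/10.270000 = -0.967478
Iteration 2:
  f(-0.967478) = -1.806950
  f'(-0.967478) = 5.873085
  x_2 = -0.967478 - (-1.806950)/5.873085 = -0.659812
Iteration 3:
  f(-0.659812) = -0.150958
  f'(-0.659812) = 4.986432
  x_3 = -0.659812 - (-0.150958)/4.986432 = -0.629538
Iteration 4:
  f(-0.629538) = -0.000870
  f'(-0.629538) = 4.929879
  x_4 = -0.629538 - (-0.000870)/4.929879 = -0.629362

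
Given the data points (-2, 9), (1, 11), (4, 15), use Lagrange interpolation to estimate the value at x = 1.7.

Lagrange interpolation formula:
P(x) = Σ yᵢ × Lᵢ(x)
where Lᵢ(x) = Π_{j≠i} (x - xⱼ)/(xᵢ - xⱼ)

L_0(1.7) = (1.7 - 1)/(-2 - 1) × (1.7 - 4)/(-2 - 4) = -0.089444
L_1(1.7) = (1.7 - (-2))/(1 - (-2)) × (1.7 - 4)/(1 - 4) = 0.945556
L_2(1.7) = (1.7 - (-2))/(4 - (-2)) × (1.7 - 1)/(4 - 1) = 0.143889

P(1.7) = 9×L_0(1.7) + 11×L_1(1.7) + 15×L_2(1.7)
P(1.7) = 11.754444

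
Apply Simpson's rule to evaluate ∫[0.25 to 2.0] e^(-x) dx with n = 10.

f(x) = e^(-x)
a = 0.25, b = 2.0, n = 10
h = (b - a)/n = 0.175000

Simpson's rule: (h/3)[f(x₀) + 4f(x₁) + 2f(x₂) + ... + f(xₙ)]

x_0 = 0.2500, f(x_0) = 0.778801, coefficient = 1
x_1 = 0.4250, f(x_1) = 0.653770, coefficient = 4
x_2 = 0.6000, f(x_2) = 0.548812, coefficient = 2
x_3 = 0.7750, f(x_3) = 0.460704, coefficient = 4
x_4 = 0.9500, f(x_4) = 0.386741, coefficient = 2
x_5 = 1.1250, f(x_5) = 0.324652, coefficient = 4
x_6 = 1.3000, f(x_6) = 0.272532, coefficient = 2
x_7 = 1.4750, f(x_7) = 0.228779, coefficient = 4
x_8 = 1.6500, f(x_8) = 0.192050, coefficient = 2
x_9 = 1.8250, f(x_9) = 0.161218, coefficient = 4
x_10 = 2.0000, f(x_10) = 0.135335, coefficient = 1

I ≈ (0.175000/3) × 11.030894 = 0.643469
Exact value: 0.643465
Error: 0.000003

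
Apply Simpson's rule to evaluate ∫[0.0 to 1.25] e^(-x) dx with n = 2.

f(x) = e^(-x)
a = 0.0, b = 1.25, n = 2
h = (b - a)/n = 0.625000

Simpson's rule: (h/3)[f(x₀) + 4f(x₁) + 2f(x₂) + ... + f(xₙ)]

x_0 = 0.0000, f(x_0) = 1.000000, coefficient = 1
x_1 = 0.6250, f(x_1) = 0.535261, coefficient = 4
x_2 = 1.2500, f(x_2) = 0.286505, coefficient = 1

I ≈ (0.625000/3) × 3.427551 = 0.714073
Exact value: 0.713495
Error: 0.000578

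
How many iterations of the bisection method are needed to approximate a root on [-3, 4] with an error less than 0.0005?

We need (b-a)/2^n ≤ 0.0005
(4 - (-3))/2^n ≤ 0.0005
7/2^n ≤ 0.0005
2^n ≥ 14000
n ≥ log₂(14000) = 13.77
n ≥ 14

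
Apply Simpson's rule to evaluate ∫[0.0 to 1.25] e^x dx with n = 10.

f(x) = e^x
a = 0.0, b = 1.25, n = 10
h = (b - a)/n = 0.125000

Simpson's rule: (h/3)[f(x₀) + 4f(x₁) + 2f(x₂) + ... + f(xₙ)]

x_0 = 0.0000, f(x_0) = 1.000000, coefficient = 1
x_1 = 0.1250, f(x_1) = 1.133148, coefficient = 4
x_2 = 0.2500, f(x_2) = 1.284025, coefficient = 2
x_3 = 0.3750, f(x_3) = 1.454991, coefficient = 4
x_4 = 0.5000, f(x_4) = 1.648721, coefficient = 2
x_5 = 0.6250, f(x_5) = 1.868246, coefficient = 4
x_6 = 0.7500, f(x_6) = 2.117000, coefficient = 2
x_7 = 0.8750, f(x_7) = 2.398875, coefficient = 4
x_8 = 1.0000, f(x_8) = 2.718282, coefficient = 2
x_9 = 1.1250, f(x_9) = 3.080217, coefficient = 4
x_10 = 1.2500, f(x_10) = 3.490343, coefficient = 1

I ≈ (0.125000/3) × 59.768312 = 2.490346
Exact value: 2.490343
Error: 0.000003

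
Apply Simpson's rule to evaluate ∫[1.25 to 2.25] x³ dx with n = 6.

f(x) = x³
a = 1.25, b = 2.25, n = 6
h = (b - a)/n = 0.166667

Simpson's rule: (h/3)[f(x₀) + 4f(x₁) + 2f(x₂) + ... + f(xₙ)]

x_0 = 1.2500, f(x_0) = 1.953125, coefficient = 1
x_1 = 1.4167, f(x_1) = 2.843171, coefficient = 4
x_2 = 1.5833, f(x_2) = 3.969329, coefficient = 2
x_3 = 1.7500, f(x_3) = 5.359375, coefficient = 4
x_4 = 1.9167, f(x_4) = 7.041088, coefficient = 2
x_5 = 2.0833, f(x_5) = 9.042245, coefficient = 4
x_6 = 2.2500, f(x_6) = 11.390625, coefficient = 1

I ≈ (0.166667/3) × 104.343750 = 5.796875
Exact value: 5.796875
Error: 0.000000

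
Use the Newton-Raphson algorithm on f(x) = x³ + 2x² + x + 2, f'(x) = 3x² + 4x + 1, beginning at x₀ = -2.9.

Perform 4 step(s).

f(x) = x³ + 2x² + x + 2
f'(x) = 3x² + 4x + 1
x₀ = -2.9

Newton-Raphson formula: x_{n+1} = x_n - f(x_n)/f'(x_n)

Iteration 1:
  f(-2.900000) = -8.469000
  f'(-2.900000) = 14.630000
  x_1 = -2.900000 - (-8.469000)/14.630000 = -2.321121
Iteration 2:
  f(-2.321121) = -2.051193
  f'(-2.321121) = 7.878324
  x_2 = -2.321121 - (-2.051193)/7.878324 = -2.060762
Iteration 3:
  f(-2.060762) = -0.318802
  f'(-2.060762) = 5.497171
  x_3 = -2.060762 - (-0.318802)/5.497171 = -2.002768
Iteration 4:
  f(-2.002768) = -0.013871
  f'(-2.002768) = 5.022168
  x_4 = -2.002768 - (-0.013871)/5.022168 = -2.000006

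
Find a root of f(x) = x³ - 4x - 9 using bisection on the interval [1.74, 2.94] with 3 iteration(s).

f(x) = x³ - 4x - 9
Initial interval: [1.74, 2.94]

Iteration 1:
  c_1 = (1.740000 + 2.940000)/2 = 2.340000
  f(c_1) = f(2.340000) = -5.547096
  f(a) × f(c) ≥ 0, new interval: [2.340000, 2.940000]
Iteration 2:
  c_2 = (2.340000 + 2.940000)/2 = 2.640000
  f(c_2) = f(2.640000) = -1.160256
  f(a) × f(c) ≥ 0, new interval: [2.640000, 2.940000]
Iteration 3:
  c_3 = (2.640000 + 2.940000)/2 = 2.790000
  f(c_3) = f(2.790000) = 1.557639
  f(a) × f(c) < 0, new interval: [2.640000, 2.790000]

After 3 iteration(s), the approximation is c_3 = 2.790000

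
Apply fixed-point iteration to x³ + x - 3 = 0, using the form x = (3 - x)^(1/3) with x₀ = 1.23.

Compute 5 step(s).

Equation: x³ + x - 3 = 0
Fixed-point form: x = (3 - x)^(1/3)
x₀ = 1.23

x_1 = g(1.230000) = 1.209645
x_2 = g(1.209645) = 1.214264
x_3 = g(1.214264) = 1.213219
x_4 = g(1.213219) = 1.213455
x_5 = g(1.213455) = 1.213402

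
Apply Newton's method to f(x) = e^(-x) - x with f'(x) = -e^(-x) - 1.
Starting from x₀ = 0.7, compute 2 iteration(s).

f(x) = e^(-x) - x
f'(x) = -e^(-x) - 1
x₀ = 0.7

Newton-Raphson formula: x_{n+1} = x_n - f(x_n)/f'(x_n)

Iteration 1:
  f(0.700000) = -0.203415
  f'(0.700000) = -1.496585
  x_1 = 0.700000 - (-0.203415)/(-1.496585) = 0.564081
Iteration 2:
  f(0.564081) = 0.004802
  f'(0.564081) = -1.568883
  x_2 = 0.564081 - 0.004802/(-1.568883) = 0.567142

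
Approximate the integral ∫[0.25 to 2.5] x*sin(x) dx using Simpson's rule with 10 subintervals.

f(x) = x*sin(x)
a = 0.25, b = 2.5, n = 10
h = (b - a)/n = 0.225000

Simpson's rule: (h/3)[f(x₀) + 4f(x₁) + 2f(x₂) + ... + f(xₙ)]

x_0 = 0.2500, f(x_0) = 0.061851, coefficient = 1
x_1 = 0.4750, f(x_1) = 0.217236, coefficient = 4
x_2 = 0.7000, f(x_2) = 0.450952, coefficient = 2
x_3 = 0.9250, f(x_3) = 0.738724, coefficient = 4
x_4 = 1.1500, f(x_4) = 1.049679, coefficient = 2
x_5 = 1.3750, f(x_5) = 1.348728, coefficient = 4
x_6 = 1.6000, f(x_6) = 1.599318, coefficient = 2
x_7 = 1.8250, f(x_7) = 1.766352, coefficient = 4
x_8 = 2.0500, f(x_8) = 1.819093, coefficient = 2
x_9 = 2.2750, f(x_9) = 1.733840, coefficient = 4
x_10 = 2.5000, f(x_10) = 1.496180, coefficient = 1

I ≈ (0.225000/3) × 34.615631 = 2.596172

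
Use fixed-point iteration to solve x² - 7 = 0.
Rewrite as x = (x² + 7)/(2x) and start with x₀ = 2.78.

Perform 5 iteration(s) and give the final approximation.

Equation: x² - 7 = 0
Fixed-point form: x = (x² + 7)/(2x)
x₀ = 2.78

x_1 = g(2.780000) = 2.648993
x_2 = g(2.648993) = 2.645753
x_3 = g(2.645753) = 2.645751
x_4 = g(2.645751) = 2.645751
x_5 = g(2.645751) = 2.645751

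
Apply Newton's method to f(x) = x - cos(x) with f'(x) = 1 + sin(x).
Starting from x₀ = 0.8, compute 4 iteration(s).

f(x) = x - cos(x)
f'(x) = 1 + sin(x)
x₀ = 0.8

Newton-Raphson formula: x_{n+1} = x_n - f(x_n)/f'(x_n)

Iteration 1:
  f(0.800000) = 0.103293
  f'(0.800000) = 1.717356
  x_1 = 0.800000 - 0.103293/1.717356 = 0.739853
Iteration 2:
  f(0.739853) = 0.001286
  f'(0.739853) = 1.674180
  x_2 = 0.739853 - 0.001286/1.674180 = 0.739085
Iteration 3:
  f(0.739085) = 0.000000
  f'(0.739085) = 1.673612
  x_3 = 0.739085 - 0.000000/1.673612 = 0.739085
Iteration 4:
  f(0.739085) = 0.000000
  f'(0.739085) = 1.673612
  x_4 = 0.739085 - 0.000000/1.673612 = 0.739085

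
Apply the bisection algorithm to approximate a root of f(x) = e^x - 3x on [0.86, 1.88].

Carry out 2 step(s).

f(x) = e^x - 3x
Initial interval: [0.86, 1.88]

Iteration 1:
  c_1 = (0.860000 + 1.880000)/2 = 1.370000
  f(c_1) = f(1.370000) = -0.174649
  f(a) × f(c) ≥ 0, new interval: [1.370000, 1.880000]
Iteration 2:
  c_2 = (1.370000 + 1.880000)/2 = 1.625000
  f(c_2) = f(1.625000) = 0.203419
  f(a) × f(c) < 0, new interval: [1.370000, 1.625000]

After 2 iteration(s), the approximation is c_2 = 1.625000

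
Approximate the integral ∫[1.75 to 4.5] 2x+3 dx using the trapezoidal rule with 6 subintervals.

f(x) = 2x+3
a = 1.75, b = 4.5, n = 6
h = (b - a)/n = 0.458333

Trapezoidal rule: (h/2)[f(x₀) + 2f(x₁) + 2f(x₂) + ... + f(xₙ)]

x_0 = 1.7500, f(x_0) = 6.500000, coefficient = 1
x_1 = 2.2083, f(x_1) = 7.416667, coefficient = 2
x_2 = 2.6667, f(x_2) = 8.333333, coefficient = 2
x_3 = 3.1250, f(x_3) = 9.250000, coefficient = 2
x_4 = 3.5833, f(x_4) = 10.166667, coefficient = 2
x_5 = 4.0417, f(x_5) = 11.083333, coefficient = 2
x_6 = 4.5000, f(x_6) = 12.000000, coefficient = 1

I ≈ (0.458333/2) × 111.000000 = 25.437500
Exact value: 25.437500
Error: 0.000000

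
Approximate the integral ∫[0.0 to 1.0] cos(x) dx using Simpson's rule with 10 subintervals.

f(x) = cos(x)
a = 0.0, b = 1.0, n = 10
h = (b - a)/n = 0.100000

Simpson's rule: (h/3)[f(x₀) + 4f(x₁) + 2f(x₂) + ... + f(xₙ)]

x_0 = 0.0000, f(x_0) = 1.000000, coefficient = 1
x_1 = 0.1000, f(x_1) = 0.995004, coefficient = 4
x_2 = 0.2000, f(x_2) = 0.980067, coefficient = 2
x_3 = 0.3000, f(x_3) = 0.955336, coefficient = 4
x_4 = 0.4000, f(x_4) = 0.921061, coefficient = 2
x_5 = 0.5000, f(x_5) = 0.877583, coefficient = 4
x_6 = 0.6000, f(x_6) = 0.825336, coefficient = 2
x_7 = 0.7000, f(x_7) = 0.764842, coefficient = 4
x_8 = 0.8000, f(x_8) = 0.696707, coefficient = 2
x_9 = 0.9000, f(x_9) = 0.621610, coefficient = 4
x_10 = 1.0000, f(x_10) = 0.540302, coefficient = 1

I ≈ (0.100000/3) × 25.244144 = 0.841471
Exact value: 0.841471
Error: 0.000000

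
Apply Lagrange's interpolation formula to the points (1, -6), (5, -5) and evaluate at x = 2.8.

Lagrange interpolation formula:
P(x) = Σ yᵢ × Lᵢ(x)
where Lᵢ(x) = Π_{j≠i} (x - xⱼ)/(xᵢ - xⱼ)

L_0(2.8) = (2.8 - 5)/(1 - 5) = 0.550000
L_1(2.8) = (2.8 - 1)/(5 - 1) = 0.450000

P(2.8) = (-6)×L_0(2.8) + (-5)×L_1(2.8)
P(2.8) = -5.550000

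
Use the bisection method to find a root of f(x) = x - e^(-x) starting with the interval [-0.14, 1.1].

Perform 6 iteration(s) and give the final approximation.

f(x) = x - e^(-x)
Initial interval: [-0.14, 1.1]

Iteration 1:
  c_1 = (-0.140000 + 1.100000)/2 = 0.480000
  f(c_1) = f(0.480000) = -0.138783
  f(a) × f(c) ≥ 0, new interval: [0.480000, 1.100000]
Iteration 2:
  c_2 = (0.480000 + 1.100000)/2 = 0.790000
  f(c_2) = f(0.790000) = 0.336155
  f(a) × f(c) < 0, new interval: [0.480000, 0.790000]
Iteration 3:
  c_3 = (0.480000 + 0.790000)/2 = 0.635000
  f(c_3) = f(0.635000) = 0.105065
  f(a) × f(c) < 0, new interval: [0.480000, 0.635000]
Iteration 4:
  c_4 = (0.480000 + 0.635000)/2 = 0.557500
  f(c_4) = f(0.557500) = -0.015139
  f(a) × f(c) ≥ 0, new interval: [0.557500, 0.635000]
Iteration 5:
  c_5 = (0.557500 + 0.635000)/2 = 0.596250
  f(c_5) = f(0.596250) = 0.045376
  f(a) × f(c) < 0, new interval: [0.557500, 0.596250]
Iteration 6:
  c_6 = (0.557500 + 0.596250)/2 = 0.576875
  f(c_6) = f(0.576875) = 0.015224
  f(a) × f(c) < 0, new interval: [0.557500, 0.576875]

After 6 iteration(s), the approximation is c_6 = 0.576875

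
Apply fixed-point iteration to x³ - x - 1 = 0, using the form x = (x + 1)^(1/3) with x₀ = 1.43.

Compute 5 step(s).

Equation: x³ - x - 1 = 0
Fixed-point form: x = (x + 1)^(1/3)
x₀ = 1.43

x_1 = g(1.430000) = 1.344421
x_2 = g(1.344421) = 1.328450
x_3 = g(1.328450) = 1.325426
x_4 = g(1.325426) = 1.324853
x_5 = g(1.324853) = 1.324744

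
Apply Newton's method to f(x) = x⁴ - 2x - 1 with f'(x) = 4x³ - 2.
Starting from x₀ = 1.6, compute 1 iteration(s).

f(x) = x⁴ - 2x - 1
f'(x) = 4x³ - 2
x₀ = 1.6

Newton-Raphson formula: x_{n+1} = x_n - f(x_n)/f'(x_n)

Iteration 1:
  f(1.600000) = 2.353600
  f'(1.600000) = 14.384000
  x_1 = 1.600000 - 2.353600/14.384000 = 1.436374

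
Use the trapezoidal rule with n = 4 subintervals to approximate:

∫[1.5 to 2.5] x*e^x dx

f(x) = x*e^x
a = 1.5, b = 2.5, n = 4
h = (b - a)/n = 0.250000

Trapezoidal rule: (h/2)[f(x₀) + 2f(x₁) + 2f(x₂) + ... + f(xₙ)]

x_0 = 1.5000, f(x_0) = 6.722534, coefficient = 1
x_1 = 1.7500, f(x_1) = 10.070555, coefficient = 2
x_2 = 2.0000, f(x_2) = 14.778112, coefficient = 2
x_3 = 2.2500, f(x_3) = 21.347406, coefficient = 2
x_4 = 2.5000, f(x_4) = 30.456235, coefficient = 1

I ≈ (0.250000/2) × 129.570914 = 16.196364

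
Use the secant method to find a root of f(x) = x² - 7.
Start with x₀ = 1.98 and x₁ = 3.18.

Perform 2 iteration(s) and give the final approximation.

f(x) = x² - 7
x₀ = 1.98, x₁ = 3.18

Secant formula: x_{n+1} = x_n - f(x_n)(x_n - x_{n-1})/(f(x_n) - f(x_{n-1}))

Iteration 1:
  f(1.980000) = -3.079600
  f(3.180000) = 3.112400
  x_2 = 3.180000 - 3.112400×(3.180000 - 1.980000)/(3.112400 - (-3.079600))
       = 2.576822
Iteration 2:
  f(3.180000) = 3.112400
  f(2.576822) = -0.359990
  x_3 = 2.576822 - (-0.359990)×(2.576822 - 3.180000)/(-0.359990 - 3.112400)
       = 2.639354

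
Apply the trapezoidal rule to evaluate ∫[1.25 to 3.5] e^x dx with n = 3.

f(x) = e^x
a = 1.25, b = 3.5, n = 3
h = (b - a)/n = 0.750000

Trapezoidal rule: (h/2)[f(x₀) + 2f(x₁) + 2f(x₂) + ... + f(xₙ)]

x_0 = 1.2500, f(x_0) = 3.490343, coefficient = 1
x_1 = 2.0000, f(x_1) = 7.389056, coefficient = 2
x_2 = 2.7500, f(x_2) = 15.642632, coefficient = 2
x_3 = 3.5000, f(x_3) = 33.115452, coefficient = 1

I ≈ (0.750000/2) × 82.669171 = 31.000939
Exact value: 29.625109
Error: 1.375830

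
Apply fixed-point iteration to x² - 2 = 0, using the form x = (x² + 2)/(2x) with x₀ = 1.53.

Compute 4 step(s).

Equation: x² - 2 = 0
Fixed-point form: x = (x² + 2)/(2x)
x₀ = 1.53

x_1 = g(1.530000) = 1.418595
x_2 = g(1.418595) = 1.414220
x_3 = g(1.414220) = 1.414214
x_4 = g(1.414214) = 1.414214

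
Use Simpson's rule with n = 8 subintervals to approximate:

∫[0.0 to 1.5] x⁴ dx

f(x) = x⁴
a = 0.0, b = 1.5, n = 8
h = (b - a)/n = 0.187500

Simpson's rule: (h/3)[f(x₀) + 4f(x₁) + 2f(x₂) + ... + f(xₙ)]

x_0 = 0.0000, f(x_0) = 0.000000, coefficient = 1
x_1 = 0.1875, f(x_1) = 0.001236, coefficient = 4
x_2 = 0.3750, f(x_2) = 0.019775, coefficient = 2
x_3 = 0.5625, f(x_3) = 0.100113, coefficient = 4
x_4 = 0.7500, f(x_4) = 0.316406, coefficient = 2
x_5 = 0.9375, f(x_5) = 0.772476, coefficient = 4
x_6 = 1.1250, f(x_6) = 1.601807, coefficient = 2
x_7 = 1.3125, f(x_7) = 2.967545, coefficient = 4
x_8 = 1.5000, f(x_8) = 5.062500, coefficient = 1

I ≈ (0.187500/3) × 24.303955 = 1.518997
Exact value: 1.518750
Error: 0.000247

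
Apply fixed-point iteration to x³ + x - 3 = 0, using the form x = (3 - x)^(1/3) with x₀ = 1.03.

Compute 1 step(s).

Equation: x³ + x - 3 = 0
Fixed-point form: x = (3 - x)^(1/3)
x₀ = 1.03

x_1 = g(1.030000) = 1.253590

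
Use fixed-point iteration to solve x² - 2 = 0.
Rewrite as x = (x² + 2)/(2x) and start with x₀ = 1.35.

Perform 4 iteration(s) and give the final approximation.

Equation: x² - 2 = 0
Fixed-point form: x = (x² + 2)/(2x)
x₀ = 1.35

x_1 = g(1.350000) = 1.415741
x_2 = g(1.415741) = 1.414214
x_3 = g(1.414214) = 1.414214
x_4 = g(1.414214) = 1.414214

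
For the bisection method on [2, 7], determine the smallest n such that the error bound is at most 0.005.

We need (b-a)/2^n ≤ 0.005
(7 - 2)/2^n ≤ 0.005
5/2^n ≤ 0.005
2^n ≥ 1000
n ≥ log₂(1000) = 9.97
n ≥ 10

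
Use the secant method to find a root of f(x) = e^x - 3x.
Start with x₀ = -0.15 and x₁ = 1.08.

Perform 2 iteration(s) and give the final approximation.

f(x) = e^x - 3x
x₀ = -0.15, x₁ = 1.08

Secant formula: x_{n+1} = x_n - f(x_n)(x_n - x_{n-1})/(f(x_n) - f(x_{n-1}))

Iteration 1:
  f(-0.150000) = 1.310708
  f(1.080000) = -0.295320
  x_2 = 1.080000 - (-0.295320)×(1.080000 - (-0.150000))/(-0.295320 - 1.310708)
       = 0.853825
Iteration 2:
  f(1.080000) = -0.295320
  f(0.853825) = -0.212862
  x_3 = 0.853825 - (-0.212862)×(0.853825 - 1.080000)/(-0.212862 - (-0.295320))
       = 0.269969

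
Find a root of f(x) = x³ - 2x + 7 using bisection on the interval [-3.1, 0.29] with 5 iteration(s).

f(x) = x³ - 2x + 7
Initial interval: [-3.1, 0.29]

Iteration 1:
  c_1 = (-3.100000 + 0.290000)/2 = -1.405000
  f(c_1) = f(-1.405000) = 7.036495
  f(a) × f(c) < 0, new interval: [-3.100000, -1.405000]
Iteration 2:
  c_2 = (-3.100000 + (-1.405000))/2 = -2.252500
  f(c_2) = f(-2.252500) = 0.076364
  f(a) × f(c) < 0, new interval: [-3.100000, -2.252500]
Iteration 3:
  c_3 = (-3.100000 + (-2.252500))/2 = -2.676250
  f(c_3) = f(-2.676250) = -6.815643
  f(a) × f(c) ≥ 0, new interval: [-2.676250, -2.252500]
Iteration 4:
  c_4 = (-2.676250 + (-2.252500))/2 = -2.464375
  f(c_4) = f(-2.464375) = -3.037755
  f(a) × f(c) ≥ 0, new interval: [-2.464375, -2.252500]
Iteration 5:
  c_5 = (-2.464375 + (-2.252500))/2 = -2.358437
  f(c_5) = f(-2.358437) = -1.401291
  f(a) × f(c) ≥ 0, new interval: [-2.358437, -2.252500]

After 5 iteration(s), the approximation is c_5 = -2.358437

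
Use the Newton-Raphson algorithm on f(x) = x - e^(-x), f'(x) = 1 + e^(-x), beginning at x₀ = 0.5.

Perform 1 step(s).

f(x) = x - e^(-x)
f'(x) = 1 + e^(-x)
x₀ = 0.5

Newton-Raphson formula: x_{n+1} = x_n - f(x_n)/f'(x_n)

Iteration 1:
  f(0.500000) = -0.106531
  f'(0.500000) = 1.606531
  x_1 = 0.500000 - (-0.106531)/1.606531 = 0.566311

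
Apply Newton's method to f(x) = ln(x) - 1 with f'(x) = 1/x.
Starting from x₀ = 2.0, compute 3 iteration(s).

f(x) = ln(x) - 1
f'(x) = 1/x
x₀ = 2.0

Newton-Raphson formula: x_{n+1} = x_n - f(x_n)/f'(x_n)

Iteration 1:
  f(2.000000) = -0.306853
  f'(2.000000) = 0.500000
  x_1 = 2.000000 - (-0.306853)/0.500000 = 2.613706
Iteration 2:
  f(2.613706) = -0.039231
  f'(2.613706) = 0.382599
  x_2 = 2.613706 - (-0.039231)/0.382599 = 2.716244
Iteration 3:
  f(2.716244) = -0.000750
  f'(2.716244) = 0.368155
  x_3 = 2.716244 - (-0.000750)/0.368155 = 2.718281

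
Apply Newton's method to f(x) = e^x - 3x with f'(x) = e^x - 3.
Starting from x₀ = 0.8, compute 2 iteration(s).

f(x) = e^x - 3x
f'(x) = e^x - 3
x₀ = 0.8

Newton-Raphson formula: x_{n+1} = x_n - f(x_n)/f'(x_n)

Iteration 1:
  f(0.800000) = -0.174459
  f'(0.800000) = -0.774459
  x_1 = 0.800000 - (-0.174459)/(-0.774459) = 0.574734
Iteration 2:
  f(0.574734) = 0.052456
  f'(0.574734) = -1.223342
  x_2 = 0.574734 - 0.052456/(-1.223342) = 0.617613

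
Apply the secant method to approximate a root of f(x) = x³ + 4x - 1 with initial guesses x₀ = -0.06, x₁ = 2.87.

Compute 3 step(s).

f(x) = x³ + 4x - 1
x₀ = -0.06, x₁ = 2.87

Secant formula: x_{n+1} = x_n - f(x_n)(x_n - x_{n-1})/(f(x_n) - f(x_{n-1}))

Iteration 1:
  f(-0.060000) = -1.240216
  f(2.870000) = 34.119903
  x_2 = 2.870000 - 34.119903×(2.870000 - (-0.060000))/(34.119903 - (-1.240216))
       = 0.042766
Iteration 2:
  f(2.870000) = 34.119903
  f(0.042766) = -0.828856
  x_3 = 0.042766 - (-0.828856)×(0.042766 - 2.870000)/(-0.828856 - 34.119903)
       = 0.109818
Iteration 3:
  f(0.042766) = -0.828856
  f(0.109818) = -0.559404
  x_4 = 0.109818 - (-0.559404)×(0.109818 - 0.042766)/(-0.559404 - (-0.828856))
       = 0.249022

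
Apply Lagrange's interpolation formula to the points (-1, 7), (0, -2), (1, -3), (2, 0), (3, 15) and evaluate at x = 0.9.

Lagrange interpolation formula:
P(x) = Σ yᵢ × Lᵢ(x)
where Lᵢ(x) = Π_{j≠i} (x - xⱼ)/(xᵢ - xⱼ)

L_0(0.9) = (0.9 - 0)/(-1 - 0) × (0.9 - 1)/(-1 - 1) × (0.9 - 2)/(-1 - 2) × (0.9 - 3)/(-1 - 3) = -0.008662
L_1(0.9) = (0.9 - (-1))/(0 - (-1)) × (0.9 - 1)/(0 - 1) × (0.9 - 2)/(0 - 2) × (0.9 - 3)/(0 - 3) = 0.073150
L_2(0.9) = (0.9 - (-1))/(1 - (-1)) × (0.9 - 0)/(1 - 0) × (0.9 - 2)/(1 - 2) × (0.9 - 3)/(1 - 3) = 0.987525
L_3(0.9) = (0.9 - (-1))/(2 - (-1)) × (0.9 - 0)/(2 - 0) × (0.9 - 1)/(2 - 1) × (0.9 - 3)/(2 - 3) = -0.059850
L_4(0.9) = (0.9 - (-1))/(3 - (-1)) × (0.9 - 0)/(3 - 0) × (0.9 - 1)/(3 - 1) × (0.9 - 2)/(3 - 2) = 0.007837

P(0.9) = 7×L_0(0.9) + (-2)×L_1(0.9) + (-3)×L_2(0.9) + 0×L_3(0.9) + 15×L_4(0.9)
P(0.9) = -3.051950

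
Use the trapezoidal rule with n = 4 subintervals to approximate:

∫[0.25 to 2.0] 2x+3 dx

f(x) = 2x+3
a = 0.25, b = 2.0, n = 4
h = (b - a)/n = 0.437500

Trapezoidal rule: (h/2)[f(x₀) + 2f(x₁) + 2f(x₂) + ... + f(xₙ)]

x_0 = 0.2500, f(x_0) = 3.500000, coefficient = 1
x_1 = 0.6875, f(x_1) = 4.375000, coefficient = 2
x_2 = 1.1250, f(x_2) = 5.250000, coefficient = 2
x_3 = 1.5625, f(x_3) = 6.125000, coefficient = 2
x_4 = 2.0000, f(x_4) = 7.000000, coefficient = 1

I ≈ (0.437500/2) × 42.000000 = 9.187500
Exact value: 9.187500
Error: 0.000000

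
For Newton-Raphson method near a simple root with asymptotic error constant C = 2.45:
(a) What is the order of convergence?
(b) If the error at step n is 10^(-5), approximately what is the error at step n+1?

(a) Newton-Raphson has quadratic (order 2) convergence near simple roots.
    This means |e_{n+1}| ≈ C|e_n|².

(b) With |e_n| = 10^(-5) and C = 2.45:
    |e_{n+1}| ≈ 2.45 × (10^(-5))² = 2.45 × 10^(-10)

(a) 2 (quadratic); (b) |e_{n+1}| ≈ 2.450e-10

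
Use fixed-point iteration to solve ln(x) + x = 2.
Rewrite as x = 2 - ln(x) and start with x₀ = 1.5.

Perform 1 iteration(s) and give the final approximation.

Equation: ln(x) + x = 2
Fixed-point form: x = 2 - ln(x)
x₀ = 1.5

x_1 = g(1.500000) = 1.594535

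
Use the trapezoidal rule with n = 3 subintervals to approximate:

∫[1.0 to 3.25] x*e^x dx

f(x) = x*e^x
a = 1.0, b = 3.25, n = 3
h = (b - a)/n = 0.750000

Trapezoidal rule: (h/2)[f(x₀) + 2f(x₁) + 2f(x₂) + ... + f(xₙ)]

x_0 = 1.0000, f(x_0) = 2.718282, coefficient = 1
x_1 = 1.7500, f(x_1) = 10.070555, coefficient = 2
x_2 = 2.5000, f(x_2) = 30.456235, coefficient = 2
x_3 = 3.2500, f(x_3) = 83.818605, coefficient = 1

I ≈ (0.750000/2) × 167.590466 = 62.846425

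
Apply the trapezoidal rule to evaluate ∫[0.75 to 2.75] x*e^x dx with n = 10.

f(x) = x*e^x
a = 0.75, b = 2.75, n = 10
h = (b - a)/n = 0.200000

Trapezoidal rule: (h/2)[f(x₀) + 2f(x₁) + 2f(x₂) + ... + f(xₙ)]

x_0 = 0.7500, f(x_0) = 1.587750, coefficient = 1
x_1 = 0.9500, f(x_1) = 2.456424, coefficient = 2
x_2 = 1.1500, f(x_2) = 3.631922, coefficient = 2
x_3 = 1.3500, f(x_3) = 5.207524, coefficient = 2
x_4 = 1.5500, f(x_4) = 7.302779, coefficient = 2
x_5 = 1.7500, f(x_5) = 10.070555, coefficient = 2
x_6 = 1.9500, f(x_6) = 13.705941, coefficient = 2
x_7 = 2.1500, f(x_7) = 18.457446, coefficient = 2
x_8 = 2.3500, f(x_8) = 24.641089, coefficient = 2
x_9 = 2.5500, f(x_9) = 32.658115, coefficient = 2
x_10 = 2.7500, f(x_10) = 43.017238, coefficient = 1

I ≈ (0.200000/2) × 280.868575 = 28.086858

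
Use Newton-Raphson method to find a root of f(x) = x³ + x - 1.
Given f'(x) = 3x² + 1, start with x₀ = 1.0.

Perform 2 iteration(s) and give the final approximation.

f(x) = x³ + x - 1
f'(x) = 3x² + 1
x₀ = 1.0

Newton-Raphson formula: x_{n+1} = x_n - f(x_n)/f'(x_n)

Iteration 1:
  f(1.000000) = 1.000000
  f'(1.000000) = 4.000000
  x_1 = 1.000000 - 1.000000/4.000000 = 0.750000
Iteration 2:
  f(0.750000) = 0.171875
  f'(0.750000) = 2.687500
  x_2 = 0.750000 - 0.171875/2.687500 = 0.686047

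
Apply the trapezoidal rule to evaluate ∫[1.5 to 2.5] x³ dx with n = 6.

f(x) = x³
a = 1.5, b = 2.5, n = 6
h = (b - a)/n = 0.166667

Trapezoidal rule: (h/2)[f(x₀) + 2f(x₁) + 2f(x₂) + ... + f(xₙ)]

x_0 = 1.5000, f(x_0) = 3.375000, coefficient = 1
x_1 = 1.6667, f(x_1) = 4.629630, coefficient = 2
x_2 = 1.8333, f(x_2) = 6.162037, coefficient = 2
x_3 = 2.0000, f(x_3) = 8.000000, coefficient = 2
x_4 = 2.1667, f(x_4) = 10.171296, coefficient = 2
x_5 = 2.3333, f(x_5) = 12.703704, coefficient = 2
x_6 = 2.5000, f(x_6) = 15.625000, coefficient = 1

I ≈ (0.166667/2) × 102.333333 = 8.527778
Exact value: 8.500000
Error: 0.027778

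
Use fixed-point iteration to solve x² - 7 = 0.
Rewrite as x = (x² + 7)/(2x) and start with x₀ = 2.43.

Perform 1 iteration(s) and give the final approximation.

Equation: x² - 7 = 0
Fixed-point form: x = (x² + 7)/(2x)
x₀ = 2.43

x_1 = g(2.430000) = 2.655329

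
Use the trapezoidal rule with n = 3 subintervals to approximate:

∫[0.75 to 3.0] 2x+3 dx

f(x) = 2x+3
a = 0.75, b = 3.0, n = 3
h = (b - a)/n = 0.750000

Trapezoidal rule: (h/2)[f(x₀) + 2f(x₁) + 2f(x₂) + ... + f(xₙ)]

x_0 = 0.7500, f(x_0) = 4.500000, coefficient = 1
x_1 = 1.5000, f(x_1) = 6.000000, coefficient = 2
x_2 = 2.2500, f(x_2) = 7.500000, coefficient = 2
x_3 = 3.0000, f(x_3) = 9.000000, coefficient = 1

I ≈ (0.750000/2) × 40.500000 = 15.187500
Exact value: 15.187500
Error: 0.000000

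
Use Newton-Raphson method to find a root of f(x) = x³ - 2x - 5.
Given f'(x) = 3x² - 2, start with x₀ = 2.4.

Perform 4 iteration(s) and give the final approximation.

f(x) = x³ - 2x - 5
f'(x) = 3x² - 2
x₀ = 2.4

Newton-Raphson formula: x_{n+1} = x_n - f(x_n)/f'(x_n)

Iteration 1:
  f(2.400000) = 4.024000
  f'(2.400000) = 15.280000
  x_1 = 2.400000 - 4.024000/15.280000 = 2.136649
Iteration 2:
  f(2.136649) = 0.481082
  f'(2.136649) = 11.695810
  x_2 = 2.136649 - 0.481082/11.695810 = 2.095516
Iteration 3:
  f(2.095516) = 0.010775
  f'(2.095516) = 11.173567
  x_3 = 2.095516 - 0.010775/11.173567 = 2.094552
Iteration 4:
  f(2.094552) = 0.000006
  f'(2.094552) = 11.161444
  x_4 = 2.094552 - 0.000006/11.161444 = 2.094551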